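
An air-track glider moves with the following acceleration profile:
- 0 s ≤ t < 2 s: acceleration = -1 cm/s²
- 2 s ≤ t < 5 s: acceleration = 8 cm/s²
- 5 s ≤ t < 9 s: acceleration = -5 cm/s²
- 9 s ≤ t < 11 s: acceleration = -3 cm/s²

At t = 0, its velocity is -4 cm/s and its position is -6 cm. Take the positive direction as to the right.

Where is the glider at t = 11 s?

On each constant-a segment, Δv = aΔt and Δx = v₀Δt + ½aΔt²; chain segment to segment.
0–2 s: v starts -4 cm/s; Δx = -4·2 + ½·-1·2² = -10 cm; v ends -6 cm/s.
2–5 s: v starts -6 cm/s; Δx = -6·3 + ½·8·3² = 18 cm; v ends 18 cm/s.
5–9 s: v starts 18 cm/s; Δx = 18·4 + ½·-5·4² = 32 cm; v ends -2 cm/s.
9–11 s: v starts -2 cm/s; Δx = -2·2 + ½·-3·2² = -10 cm; v ends -8 cm/s.
x(11) = -6 + Σ Δx = 24 cm.

24 cm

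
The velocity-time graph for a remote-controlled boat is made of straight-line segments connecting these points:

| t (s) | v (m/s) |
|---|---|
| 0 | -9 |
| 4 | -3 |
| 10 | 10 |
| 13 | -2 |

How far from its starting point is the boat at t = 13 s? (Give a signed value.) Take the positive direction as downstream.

9 m

Net displacement equals the area under the velocity-time graph (areas below the axis count negative).
0–4 s: ½(-9 + -3)(4) = -24 m
4–10 s: ½(-3 + 10)(6) = 21 m
10–13 s: ½(10 + -2)(3) = 12 m
Net displacement = 9 m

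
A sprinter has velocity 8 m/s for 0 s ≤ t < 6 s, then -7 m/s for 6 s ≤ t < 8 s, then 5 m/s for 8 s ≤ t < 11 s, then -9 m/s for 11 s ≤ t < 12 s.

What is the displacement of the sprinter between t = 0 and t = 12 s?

Displacement is the signed area under the v-t curve.
0–6 s: 8 × 6 = 48 m
6–8 s: -7 × 2 = -14 m
8–11 s: 5 × 3 = 15 m
11–12 s: -9 × 1 = -9 m
Net displacement = 40 m

40 m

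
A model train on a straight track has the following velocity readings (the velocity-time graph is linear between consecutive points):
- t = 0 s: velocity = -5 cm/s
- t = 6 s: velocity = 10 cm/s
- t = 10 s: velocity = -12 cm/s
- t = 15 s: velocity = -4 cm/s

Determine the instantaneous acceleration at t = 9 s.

Acceleration is the slope of the v-t graph on 6–10 s: (-12 − 10)/(10 − 6) = -5.5 cm/s².

-5.5 cm/s²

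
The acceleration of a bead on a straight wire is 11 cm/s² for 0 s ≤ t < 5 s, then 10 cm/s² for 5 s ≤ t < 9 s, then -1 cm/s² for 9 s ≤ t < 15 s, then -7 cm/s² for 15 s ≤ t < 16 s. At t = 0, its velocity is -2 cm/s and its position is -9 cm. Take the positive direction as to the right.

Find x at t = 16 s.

On each constant-a segment, Δv = aΔt and Δx = v₀Δt + ½aΔt²; chain segment to segment.
0–5 s: v starts -2 cm/s; Δx = -2·5 + ½·11·5² = 127.5 cm; v ends 53 cm/s.
5–9 s: v starts 53 cm/s; Δx = 53·4 + ½·10·4² = 292 cm; v ends 93 cm/s.
9–15 s: v starts 93 cm/s; Δx = 93·6 + ½·-1·6² = 540 cm; v ends 87 cm/s.
15–16 s: v starts 87 cm/s; Δx = 87·1 + ½·-7·1² = 83.5 cm; v ends 80 cm/s.
x(16) = -9 + Σ Δx = 1034 cm.

1034 cm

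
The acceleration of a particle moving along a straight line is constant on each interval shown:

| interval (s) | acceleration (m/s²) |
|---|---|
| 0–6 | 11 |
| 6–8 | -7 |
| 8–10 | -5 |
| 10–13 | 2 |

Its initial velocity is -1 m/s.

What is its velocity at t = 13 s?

Δv equals the area under the a-t graph; then v = v₀ + Δv.
0–6 s: 11 × 6 = 66 m/s
6–8 s: -7 × 2 = -14 m/s
8–10 s: -5 × 2 = -10 m/s
10–13 s: 2 × 3 = 6 m/s
Δv = 48 m/s, so v(13) = -1 + (48) = 47 m/s.

47 m/s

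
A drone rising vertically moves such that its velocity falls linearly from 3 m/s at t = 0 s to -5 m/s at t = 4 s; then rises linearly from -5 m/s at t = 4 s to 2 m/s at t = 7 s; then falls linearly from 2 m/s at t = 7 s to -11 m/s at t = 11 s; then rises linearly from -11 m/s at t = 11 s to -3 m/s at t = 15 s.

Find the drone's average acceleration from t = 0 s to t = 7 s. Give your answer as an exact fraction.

Average acceleration = Δv/Δt = (2 − 3)/(7 − 0) = -1/7 m/s².

-1/7 m/s²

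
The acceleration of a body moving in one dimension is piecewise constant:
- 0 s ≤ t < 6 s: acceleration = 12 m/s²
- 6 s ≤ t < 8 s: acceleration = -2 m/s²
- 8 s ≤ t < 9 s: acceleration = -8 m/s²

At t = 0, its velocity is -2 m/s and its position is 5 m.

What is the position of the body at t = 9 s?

On each constant-a segment, Δv = aΔt and Δx = v₀Δt + ½aΔt²; chain segment to segment.
0–6 s: v starts -2 m/s; Δx = -2·6 + ½·12·6² = 204 m; v ends 70 m/s.
6–8 s: v starts 70 m/s; Δx = 70·2 + ½·-2·2² = 136 m; v ends 66 m/s.
8–9 s: v starts 66 m/s; Δx = 66·1 + ½·-8·1² = 62 m; v ends 58 m/s.
x(9) = 5 + Σ Δx = 407 m.

407 m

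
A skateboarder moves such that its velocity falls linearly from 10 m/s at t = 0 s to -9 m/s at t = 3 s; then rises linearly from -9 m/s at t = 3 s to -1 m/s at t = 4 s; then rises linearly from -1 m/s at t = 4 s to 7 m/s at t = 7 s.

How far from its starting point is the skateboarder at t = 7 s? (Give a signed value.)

Displacement is the signed area under the v-t curve.
0–3 s: ½(10 + -9)(3) = 1.5 m
3–4 s: ½(-9 + -1)(1) = -5 m
4–7 s: ½(-1 + 7)(3) = 9 m
Net displacement = 5.5 m

5.5 m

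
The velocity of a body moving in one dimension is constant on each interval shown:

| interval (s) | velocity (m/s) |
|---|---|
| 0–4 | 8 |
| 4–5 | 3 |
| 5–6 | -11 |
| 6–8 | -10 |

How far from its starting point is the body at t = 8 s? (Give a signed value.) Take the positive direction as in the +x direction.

4 m

Net displacement equals the area under the velocity-time graph (areas below the axis count negative).
0–4 s: 8 × 4 = 32 m
4–5 s: 3 × 1 = 3 m
5–6 s: -11 × 1 = -11 m
6–8 s: -10 × 2 = -20 m
Net displacement = 4 m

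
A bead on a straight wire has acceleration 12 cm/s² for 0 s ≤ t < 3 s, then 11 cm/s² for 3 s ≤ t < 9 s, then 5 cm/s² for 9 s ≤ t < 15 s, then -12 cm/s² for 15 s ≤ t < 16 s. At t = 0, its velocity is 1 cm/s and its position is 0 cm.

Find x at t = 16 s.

1312 cm

On each constant-a segment, Δv = aΔt and Δx = v₀Δt + ½aΔt²; chain segment to segment.
0–3 s: v starts 1 cm/s; Δx = 1·3 + ½·12·3² = 57 cm; v ends 37 cm/s.
3–9 s: v starts 37 cm/s; Δx = 37·6 + ½·11·6² = 420 cm; v ends 103 cm/s.
9–15 s: v starts 103 cm/s; Δx = 103·6 + ½·5·6² = 708 cm; v ends 133 cm/s.
15–16 s: v starts 133 cm/s; Δx = 133·1 + ½·-12·1² = 127 cm; v ends 121 cm/s.
x(16) = 0 + Σ Δx = 1312 cm.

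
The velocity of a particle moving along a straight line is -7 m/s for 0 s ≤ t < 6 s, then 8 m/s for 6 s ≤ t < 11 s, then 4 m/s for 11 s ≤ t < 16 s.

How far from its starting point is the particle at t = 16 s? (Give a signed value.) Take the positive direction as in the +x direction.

Displacement is the signed area under the v-t curve.
0–6 s: -7 × 6 = -42 m
6–11 s: 8 × 5 = 40 m
11–16 s: 4 × 5 = 20 m
Net displacement = 18 m

18 m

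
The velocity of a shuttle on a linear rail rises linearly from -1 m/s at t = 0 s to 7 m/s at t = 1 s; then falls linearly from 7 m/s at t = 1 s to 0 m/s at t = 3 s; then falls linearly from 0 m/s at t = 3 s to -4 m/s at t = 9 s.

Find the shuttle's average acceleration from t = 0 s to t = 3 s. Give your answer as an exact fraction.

1/3 m/s²

Average acceleration = Δv/Δt = (0 − -1)/(3 − 0) = 1/3 m/s².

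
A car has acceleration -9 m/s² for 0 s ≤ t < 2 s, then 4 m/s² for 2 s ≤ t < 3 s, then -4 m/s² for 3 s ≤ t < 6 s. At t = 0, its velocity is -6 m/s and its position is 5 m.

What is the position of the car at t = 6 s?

-125 m

On each constant-a segment, Δv = aΔt and Δx = v₀Δt + ½aΔt²; chain segment to segment.
0–2 s: v starts -6 m/s; Δx = -6·2 + ½·-9·2² = -30 m; v ends -24 m/s.
2–3 s: v starts -24 m/s; Δx = -24·1 + ½·4·1² = -22 m; v ends -20 m/s.
3–6 s: v starts -20 m/s; Δx = -20·3 + ½·-4·3² = -78 m; v ends -32 m/s.
x(6) = 5 + Σ Δx = -125 m.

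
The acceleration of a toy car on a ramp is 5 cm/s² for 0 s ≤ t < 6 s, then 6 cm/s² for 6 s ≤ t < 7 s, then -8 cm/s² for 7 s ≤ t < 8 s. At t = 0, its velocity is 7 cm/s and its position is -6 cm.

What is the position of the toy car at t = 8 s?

On each constant-a segment, Δv = aΔt and Δx = v₀Δt + ½aΔt²; chain segment to segment.
0–6 s: v starts 7 cm/s; Δx = 7·6 + ½·5·6² = 132 cm; v ends 37 cm/s.
6–7 s: v starts 37 cm/s; Δx = 37·1 + ½·6·1² = 40 cm; v ends 43 cm/s.
7–8 s: v starts 43 cm/s; Δx = 43·1 + ½·-8·1² = 39 cm; v ends 35 cm/s.
x(8) = -6 + Σ Δx = 205 cm.

205 cm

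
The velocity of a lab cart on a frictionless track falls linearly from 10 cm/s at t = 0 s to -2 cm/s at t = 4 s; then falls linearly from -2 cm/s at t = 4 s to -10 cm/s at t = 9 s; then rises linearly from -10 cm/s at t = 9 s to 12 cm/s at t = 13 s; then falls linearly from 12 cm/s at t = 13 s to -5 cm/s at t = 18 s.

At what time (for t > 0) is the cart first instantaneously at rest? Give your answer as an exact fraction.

t = 10/3 s

v changes sign on 0–4 s (from 10 to -2); the graph is linear there, so v = 0 at t = 0 + (-10)·(4 − 0)/(-2 − 10) = 10/3 s.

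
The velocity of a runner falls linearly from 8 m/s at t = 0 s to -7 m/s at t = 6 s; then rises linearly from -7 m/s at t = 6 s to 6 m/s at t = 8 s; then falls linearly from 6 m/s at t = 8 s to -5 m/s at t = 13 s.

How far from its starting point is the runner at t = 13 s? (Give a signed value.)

Net displacement equals the area under the velocity-time graph (areas below the axis count negative).
0–6 s: ½(8 + -7)(6) = 3 m
6–8 s: ½(-7 + 6)(2) = -1 m
8–13 s: ½(6 + -5)(5) = 2.5 m
Net displacement = 4.5 m

4.5 m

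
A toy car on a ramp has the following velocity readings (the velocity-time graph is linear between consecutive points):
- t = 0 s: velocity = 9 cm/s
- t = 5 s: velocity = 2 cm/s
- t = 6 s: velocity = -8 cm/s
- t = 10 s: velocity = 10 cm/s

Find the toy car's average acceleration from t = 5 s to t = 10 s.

1.6 cm/s²

Average acceleration = Δv/Δt = (10 − 2)/(10 − 5) = 1.6 cm/s².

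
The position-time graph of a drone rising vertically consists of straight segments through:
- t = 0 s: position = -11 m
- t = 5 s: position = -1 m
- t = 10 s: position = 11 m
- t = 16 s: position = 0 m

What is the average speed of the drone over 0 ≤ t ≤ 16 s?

2.0625 m/s

Average speed = (total path length)/(elapsed time); on a piecewise-linear x-t graph the path length is Σ|Δx|.
0–5 s: |Δx| = |-1 − -11| = 10 m
5–10 s: |Δx| = |11 − -1| = 12 m
10–16 s: |Δx| = |0 − 11| = 11 m
Total path = 33 m; average speed = 33/16 = 2.0625 m/s.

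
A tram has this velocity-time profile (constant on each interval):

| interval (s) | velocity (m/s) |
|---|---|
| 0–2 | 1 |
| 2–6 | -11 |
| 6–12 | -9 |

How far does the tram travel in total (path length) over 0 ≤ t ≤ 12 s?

100 m

Total distance travelled is ∫|v| dt — sum the magnitudes of each area piece.
0–2 s: |1| × 2 = 2 m
2–6 s: |-11| × 4 = 44 m
6–12 s: |-9| × 6 = 54 m
Total distance = 100 m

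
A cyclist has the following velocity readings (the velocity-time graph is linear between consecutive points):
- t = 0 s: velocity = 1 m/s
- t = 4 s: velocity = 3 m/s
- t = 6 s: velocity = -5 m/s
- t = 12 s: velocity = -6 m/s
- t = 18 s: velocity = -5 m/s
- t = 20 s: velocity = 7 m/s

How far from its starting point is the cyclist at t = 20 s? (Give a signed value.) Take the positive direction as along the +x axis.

-58 m

Displacement is the signed area under the v-t curve.
0–4 s: ½(1 + 3)(4) = 8 m
4–6 s: ½(3 + -5)(2) = -2 m
6–12 s: ½(-5 + -6)(6) = -33 m
12–18 s: ½(-6 + -5)(6) = -33 m
18–20 s: ½(-5 + 7)(2) = 2 m
Net displacement = -58 m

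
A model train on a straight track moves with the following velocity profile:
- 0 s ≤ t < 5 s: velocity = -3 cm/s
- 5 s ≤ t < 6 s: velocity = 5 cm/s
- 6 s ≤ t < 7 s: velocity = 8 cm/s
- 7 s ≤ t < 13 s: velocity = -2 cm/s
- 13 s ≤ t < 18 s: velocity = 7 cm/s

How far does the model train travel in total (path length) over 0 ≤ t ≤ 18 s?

Total distance travelled is ∫|v| dt — sum the magnitudes of each area piece.
0–5 s: |-3| × 5 = 15 cm
5–6 s: |5| × 1 = 5 cm
6–7 s: |8| × 1 = 8 cm
7–13 s: |-2| × 6 = 12 cm
13–18 s: |7| × 5 = 35 cm
Total distance = 75 cm

75 cm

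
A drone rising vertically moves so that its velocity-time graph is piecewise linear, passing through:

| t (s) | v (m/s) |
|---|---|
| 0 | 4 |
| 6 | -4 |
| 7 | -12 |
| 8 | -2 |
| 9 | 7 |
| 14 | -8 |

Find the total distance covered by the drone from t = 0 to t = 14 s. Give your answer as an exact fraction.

439/9 m

Distance (not displacement) is the total path length: add the absolute areas under v-t.
0–6 s: v = 0 at t = 3 s; triangle areas 6 + 6 = 12 m
6–7 s: |½(-4 + -12)(1)| = 8 m
7–8 s: |½(-12 + -2)(1)| = 7 m
8–9 s: v = 0 at t = 74/9 s; triangle areas 2/9 + 49/18 = 53/18 m
9–14 s: v = 0 at t = 34/3 s; triangle areas 49/6 + 32/3 = 113/6 m
Total distance = 439/9 m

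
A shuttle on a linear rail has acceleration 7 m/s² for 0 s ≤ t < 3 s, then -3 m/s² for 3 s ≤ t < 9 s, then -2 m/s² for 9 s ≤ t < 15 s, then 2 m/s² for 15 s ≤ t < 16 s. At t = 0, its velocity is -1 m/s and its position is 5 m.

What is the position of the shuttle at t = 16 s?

66.5 m

On each constant-a segment, Δv = aΔt and Δx = v₀Δt + ½aΔt²; chain segment to segment.
0–3 s: v starts -1 m/s; Δx = -1·3 + ½·7·3² = 28.5 m; v ends 20 m/s.
3–9 s: v starts 20 m/s; Δx = 20·6 + ½·-3·6² = 66 m; v ends 2 m/s.
9–15 s: v starts 2 m/s; Δx = 2·6 + ½·-2·6² = -24 m; v ends -10 m/s.
15–16 s: v starts -10 m/s; Δx = -10·1 + ½·2·1² = -9 m; v ends -8 m/s.
x(16) = 5 + Σ Δx = 66.5 m.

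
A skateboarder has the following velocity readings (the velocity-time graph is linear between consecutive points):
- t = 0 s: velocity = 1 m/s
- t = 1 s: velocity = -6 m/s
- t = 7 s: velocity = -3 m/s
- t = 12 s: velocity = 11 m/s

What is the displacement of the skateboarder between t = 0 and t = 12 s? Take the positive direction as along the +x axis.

-9.5 m

Displacement is the signed area under the v-t curve.
0–1 s: ½(1 + -6)(1) = -2.5 m
1–7 s: ½(-6 + -3)(6) = -27 m
7–12 s: ½(-3 + 11)(5) = 20 m
Net displacement = -9.5 m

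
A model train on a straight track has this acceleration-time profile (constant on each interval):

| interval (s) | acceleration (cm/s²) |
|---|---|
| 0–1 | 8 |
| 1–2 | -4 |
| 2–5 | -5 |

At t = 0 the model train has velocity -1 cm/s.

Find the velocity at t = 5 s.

-12 cm/s

Δv equals the area under the a-t graph; then v = v₀ + Δv.
0–1 s: 8 × 1 = 8 cm/s
1–2 s: -4 × 1 = -4 cm/s
2–5 s: -5 × 3 = -15 cm/s
Δv = -11 cm/s, so v(5) = -1 + (-11) = -12 cm/s.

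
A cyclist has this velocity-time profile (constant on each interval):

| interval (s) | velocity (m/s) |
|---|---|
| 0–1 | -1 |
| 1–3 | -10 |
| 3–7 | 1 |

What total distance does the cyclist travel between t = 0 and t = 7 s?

25 m

Total distance travelled is ∫|v| dt — sum the magnitudes of each area piece.
0–1 s: |-1| × 1 = 1 m
1–3 s: |-10| × 2 = 20 m
3–7 s: |1| × 4 = 4 m
Total distance = 25 m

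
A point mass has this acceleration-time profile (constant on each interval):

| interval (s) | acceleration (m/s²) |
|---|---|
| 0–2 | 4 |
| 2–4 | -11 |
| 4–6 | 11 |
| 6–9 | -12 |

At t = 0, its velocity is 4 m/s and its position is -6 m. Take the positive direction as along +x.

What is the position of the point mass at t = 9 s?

On each constant-a segment, Δv = aΔt and Δx = v₀Δt + ½aΔt²; chain segment to segment.
0–2 s: v starts 4 m/s; Δx = 4·2 + ½·4·2² = 16 m; v ends 12 m/s.
2–4 s: v starts 12 m/s; Δx = 12·2 + ½·-11·2² = 2 m; v ends -10 m/s.
4–6 s: v starts -10 m/s; Δx = -10·2 + ½·11·2² = 2 m; v ends 12 m/s.
6–9 s: v starts 12 m/s; Δx = 12·3 + ½·-12·3² = -18 m; v ends -24 m/s.
x(9) = -6 + Σ Δx = -4 m.

-4 m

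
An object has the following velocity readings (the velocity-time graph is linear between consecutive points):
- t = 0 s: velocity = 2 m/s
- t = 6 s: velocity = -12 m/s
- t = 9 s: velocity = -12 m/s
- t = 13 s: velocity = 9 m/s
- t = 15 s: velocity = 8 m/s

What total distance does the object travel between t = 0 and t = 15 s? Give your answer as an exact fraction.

743/7 m

Total distance travelled is ∫|v| dt — sum the magnitudes of each area piece.
0–6 s: v = 0 at t = 6/7 s; triangle areas 6/7 + 216/7 = 222/7 m
6–9 s: |-12| × 3 = 36 m
9–13 s: v = 0 at t = 79/7 s; triangle areas 96/7 + 54/7 = 150/7 m
13–15 s: |½(9 + 8)(2)| = 17 m
Total distance = 743/7 m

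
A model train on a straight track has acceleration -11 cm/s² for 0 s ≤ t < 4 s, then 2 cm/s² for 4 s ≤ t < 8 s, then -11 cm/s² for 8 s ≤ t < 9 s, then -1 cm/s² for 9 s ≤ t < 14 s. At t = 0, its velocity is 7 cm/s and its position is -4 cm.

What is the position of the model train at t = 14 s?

On each constant-a segment, Δv = aΔt and Δx = v₀Δt + ½aΔt²; chain segment to segment.
0–4 s: v starts 7 cm/s; Δx = 7·4 + ½·-11·4² = -60 cm; v ends -37 cm/s.
4–8 s: v starts -37 cm/s; Δx = -37·4 + ½·2·4² = -132 cm; v ends -29 cm/s.
8–9 s: v starts -29 cm/s; Δx = -29·1 + ½·-11·1² = -34.5 cm; v ends -40 cm/s.
9–14 s: v starts -40 cm/s; Δx = -40·5 + ½·-1·5² = -212.5 cm; v ends -45 cm/s.
x(14) = -4 + Σ Δx = -443 cm.

-443 cm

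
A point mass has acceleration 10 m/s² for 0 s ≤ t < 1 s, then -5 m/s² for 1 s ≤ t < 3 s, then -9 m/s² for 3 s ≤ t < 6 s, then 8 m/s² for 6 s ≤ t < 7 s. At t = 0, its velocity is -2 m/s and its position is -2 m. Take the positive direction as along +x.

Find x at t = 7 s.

-64.5 m

On each constant-a segment, Δv = aΔt and Δx = v₀Δt + ½aΔt²; chain segment to segment.
0–1 s: v starts -2 m/s; Δx = -2·1 + ½·10·1² = 3 m; v ends 8 m/s.
1–3 s: v starts 8 m/s; Δx = 8·2 + ½·-5·2² = 6 m; v ends -2 m/s.
3–6 s: v starts -2 m/s; Δx = -2·3 + ½·-9·3² = -46.5 m; v ends -29 m/s.
6–7 s: v starts -29 m/s; Δx = -29·1 + ½·8·1² = -25 m; v ends -21 m/s.
x(7) = -2 + Σ Δx = -64.5 m.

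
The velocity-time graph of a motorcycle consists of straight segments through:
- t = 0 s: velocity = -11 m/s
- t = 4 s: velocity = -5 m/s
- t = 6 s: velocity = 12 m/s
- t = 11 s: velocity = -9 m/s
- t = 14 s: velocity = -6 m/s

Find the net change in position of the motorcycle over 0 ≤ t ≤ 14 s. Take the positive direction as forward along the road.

-40 m

Displacement is the signed area under the v-t curve.
0–4 s: ½(-11 + -5)(4) = -32 m
4–6 s: ½(-5 + 12)(2) = 7 m
6–11 s: ½(12 + -9)(5) = 7.5 m
11–14 s: ½(-9 + -6)(3) = -22.5 m
Net displacement = -40 m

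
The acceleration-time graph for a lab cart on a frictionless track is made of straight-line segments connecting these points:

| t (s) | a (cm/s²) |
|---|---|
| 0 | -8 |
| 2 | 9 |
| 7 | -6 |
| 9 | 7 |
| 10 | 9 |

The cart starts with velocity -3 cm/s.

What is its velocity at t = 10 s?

Δv equals the area under the a-t graph; then v = v₀ + Δv.
0–2 s: ½(-8 + 9)(2) = 1 cm/s
2–7 s: ½(9 + -6)(5) = 7.5 cm/s
7–9 s: ½(-6 + 7)(2) = 1 cm/s
9–10 s: ½(7 + 9)(1) = 8 cm/s
Δv = 17.5 cm/s, so v(10) = -3 + (17.5) = 14.5 cm/s.

14.5 cm/s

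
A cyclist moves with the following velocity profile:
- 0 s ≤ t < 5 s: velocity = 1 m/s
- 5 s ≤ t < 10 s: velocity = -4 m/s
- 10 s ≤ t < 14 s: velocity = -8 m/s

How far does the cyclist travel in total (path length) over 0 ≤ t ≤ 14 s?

Distance (not displacement) is the total path length: add the absolute areas under v-t.
0–5 s: |1| × 5 = 5 m
5–10 s: |-4| × 5 = 20 m
10–14 s: |-8| × 4 = 32 m
Total distance = 57 m

57 m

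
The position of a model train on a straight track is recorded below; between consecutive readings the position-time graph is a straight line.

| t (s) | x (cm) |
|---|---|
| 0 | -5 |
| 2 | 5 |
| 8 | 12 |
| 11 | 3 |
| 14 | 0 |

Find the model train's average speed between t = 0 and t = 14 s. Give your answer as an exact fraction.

Average speed = (total path length)/(elapsed time); on a piecewise-linear x-t graph the path length is Σ|Δx|.
0–2 s: |Δx| = |5 − -5| = 10 cm
2–8 s: |Δx| = |12 − 5| = 7 cm
8–11 s: |Δx| = |3 − 12| = 9 cm
11–14 s: |Δx| = |0 − 3| = 3 cm
Total path = 29 cm; average speed = 29/14 = 29/14 cm/s.

29/14 cm/s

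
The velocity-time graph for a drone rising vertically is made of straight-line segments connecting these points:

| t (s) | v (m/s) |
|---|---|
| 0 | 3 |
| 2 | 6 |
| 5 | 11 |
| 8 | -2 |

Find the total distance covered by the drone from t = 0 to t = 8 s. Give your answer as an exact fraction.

636/13 m

Total distance travelled is ∫|v| dt — sum the magnitudes of each area piece.
0–2 s: |½(3 + 6)(2)| = 9 m
2–5 s: |½(6 + 11)(3)| = 25.5 m
5–8 s: v = 0 at t = 98/13 s; triangle areas 363/26 + 6/13 = 375/26 m
Total distance = 636/13 m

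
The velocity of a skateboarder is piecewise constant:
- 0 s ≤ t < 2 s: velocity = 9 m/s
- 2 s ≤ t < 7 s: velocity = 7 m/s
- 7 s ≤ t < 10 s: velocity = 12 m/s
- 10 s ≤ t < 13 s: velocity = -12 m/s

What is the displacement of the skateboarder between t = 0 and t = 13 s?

53 m

Net displacement equals the area under the velocity-time graph (areas below the axis count negative).
0–2 s: 9 × 2 = 18 m
2–7 s: 7 × 5 = 35 m
7–10 s: 12 × 3 = 36 m
10–13 s: -12 × 3 = -36 m
Net displacement = 53 m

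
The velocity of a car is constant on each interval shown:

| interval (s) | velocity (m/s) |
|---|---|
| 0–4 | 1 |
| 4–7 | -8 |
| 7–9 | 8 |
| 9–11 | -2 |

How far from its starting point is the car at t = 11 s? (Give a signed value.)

Displacement is the signed area under the v-t curve.
0–4 s: 1 × 4 = 4 m
4–7 s: -8 × 3 = -24 m
7–9 s: 8 × 2 = 16 m
9–11 s: -2 × 2 = -4 m
Net displacement = -8 m

-8 m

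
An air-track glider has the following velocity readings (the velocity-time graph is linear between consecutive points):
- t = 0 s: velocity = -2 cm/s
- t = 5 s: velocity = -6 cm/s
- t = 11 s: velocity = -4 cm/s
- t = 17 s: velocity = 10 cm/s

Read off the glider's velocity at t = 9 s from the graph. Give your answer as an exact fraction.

On 5–11 s the graph is linear from -6 to -4 cm/s: v(9) = -6 + (-4 − -6)·(9 − 5)/(11 − 5) = -14/3 cm/s.

-14/3 cm/s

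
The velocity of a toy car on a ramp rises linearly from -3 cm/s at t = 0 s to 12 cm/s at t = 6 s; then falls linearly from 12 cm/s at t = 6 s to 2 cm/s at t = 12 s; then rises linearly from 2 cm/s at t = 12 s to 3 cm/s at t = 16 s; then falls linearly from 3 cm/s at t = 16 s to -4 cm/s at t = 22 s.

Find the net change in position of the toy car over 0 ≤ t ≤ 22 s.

76 cm

Displacement is the signed area under the v-t curve.
0–6 s: ½(-3 + 12)(6) = 27 cm
6–12 s: ½(12 + 2)(6) = 42 cm
12–16 s: ½(2 + 3)(4) = 10 cm
16–22 s: ½(3 + -4)(6) = -3 cm
Net displacement = 76 cm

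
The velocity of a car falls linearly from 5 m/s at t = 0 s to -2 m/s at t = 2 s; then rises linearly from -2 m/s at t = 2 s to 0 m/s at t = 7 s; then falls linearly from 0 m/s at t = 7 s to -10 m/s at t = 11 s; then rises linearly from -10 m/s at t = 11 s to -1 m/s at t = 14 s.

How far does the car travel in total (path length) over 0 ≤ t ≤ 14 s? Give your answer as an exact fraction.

Distance (not displacement) is the total path length: add the absolute areas under v-t.
0–2 s: v = 0 at t = 10/7 s; triangle areas 25/7 + 4/7 = 29/7 m
2–7 s: |½(-2 + 0)(5)| = 5 m
7–11 s: |½(0 + -10)(4)| = 20 m
11–14 s: |½(-10 + -1)(3)| = 16.5 m
Total distance = 639/14 m

639/14 m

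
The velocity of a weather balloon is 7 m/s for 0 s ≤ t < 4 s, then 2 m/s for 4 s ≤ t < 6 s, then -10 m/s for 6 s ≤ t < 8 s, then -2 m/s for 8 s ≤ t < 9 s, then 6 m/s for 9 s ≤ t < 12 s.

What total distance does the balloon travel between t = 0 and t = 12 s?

Total distance travelled is ∫|v| dt — sum the magnitudes of each area piece.
0–4 s: |7| × 4 = 28 m
4–6 s: |2| × 2 = 4 m
6–8 s: |-10| × 2 = 20 m
8–9 s: |-2| × 1 = 2 m
9–12 s: |6| × 3 = 18 m
Total distance = 72 m

72 m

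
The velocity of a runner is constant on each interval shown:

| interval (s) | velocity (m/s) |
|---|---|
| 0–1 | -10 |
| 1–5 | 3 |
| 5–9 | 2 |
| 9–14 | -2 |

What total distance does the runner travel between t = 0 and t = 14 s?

Distance (not displacement) is the total path length: add the absolute areas under v-t.
0–1 s: |-10| × 1 = 10 m
1–5 s: |3| × 4 = 12 m
5–9 s: |2| × 4 = 8 m
9–14 s: |-2| × 5 = 10 m
Total distance = 40 m

40 m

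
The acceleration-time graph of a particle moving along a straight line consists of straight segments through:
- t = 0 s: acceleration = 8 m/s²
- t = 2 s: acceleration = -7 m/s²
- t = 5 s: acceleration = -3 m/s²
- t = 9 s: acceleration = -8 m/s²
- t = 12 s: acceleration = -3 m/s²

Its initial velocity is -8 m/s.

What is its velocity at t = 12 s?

-60.5 m/s

Δv equals the area under the a-t graph; then v = v₀ + Δv.
0–2 s: ½(8 + -7)(2) = 1 m/s
2–5 s: ½(-7 + -3)(3) = -15 m/s
5–9 s: ½(-3 + -8)(4) = -22 m/s
9–12 s: ½(-8 + -3)(3) = -16.5 m/s
Δv = -52.5 m/s, so v(12) = -8 + (-52.5) = -60.5 m/s.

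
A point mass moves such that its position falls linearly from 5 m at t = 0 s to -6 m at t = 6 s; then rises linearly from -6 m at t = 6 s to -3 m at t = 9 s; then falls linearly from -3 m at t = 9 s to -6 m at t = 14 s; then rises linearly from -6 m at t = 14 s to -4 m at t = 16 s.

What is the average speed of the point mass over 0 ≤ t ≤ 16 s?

1.1875 m/s

Average speed = (total path length)/(elapsed time); on a piecewise-linear x-t graph the path length is Σ|Δx|.
0–6 s: |Δx| = |-6 − 5| = 11 m
6–9 s: |Δx| = |-3 − -6| = 3 m
9–14 s: |Δx| = |-6 − -3| = 3 m
14–16 s: |Δx| = |-4 − -6| = 2 m
Total path = 19 m; average speed = 19/16 = 1.1875 m/s.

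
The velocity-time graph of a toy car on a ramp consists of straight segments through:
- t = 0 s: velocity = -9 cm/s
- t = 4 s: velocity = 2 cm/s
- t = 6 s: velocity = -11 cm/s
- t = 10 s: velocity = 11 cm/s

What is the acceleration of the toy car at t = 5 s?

Acceleration is the slope of the v-t graph on 4–6 s: (-11 − 2)/(6 − 4) = -6.5 cm/s².

-6.5 cm/s²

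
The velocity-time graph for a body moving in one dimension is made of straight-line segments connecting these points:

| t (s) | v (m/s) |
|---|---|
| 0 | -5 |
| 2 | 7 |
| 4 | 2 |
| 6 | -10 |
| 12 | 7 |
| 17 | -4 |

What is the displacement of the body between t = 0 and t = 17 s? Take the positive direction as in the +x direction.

1.5 m

Displacement is the signed area under the v-t curve.
0–2 s: ½(-5 + 7)(2) = 2 m
2–4 s: ½(7 + 2)(2) = 9 m
4–6 s: ½(2 + -10)(2) = -8 m
6–12 s: ½(-10 + 7)(6) = -9 m
12–17 s: ½(7 + -4)(5) = 7.5 m
Net displacement = 1.5 m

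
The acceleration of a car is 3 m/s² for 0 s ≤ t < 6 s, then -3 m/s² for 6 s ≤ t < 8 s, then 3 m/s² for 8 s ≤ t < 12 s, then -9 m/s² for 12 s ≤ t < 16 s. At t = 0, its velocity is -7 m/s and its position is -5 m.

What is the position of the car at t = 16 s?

On each constant-a segment, Δv = aΔt and Δx = v₀Δt + ½aΔt²; chain segment to segment.
0–6 s: v starts -7 m/s; Δx = -7·6 + ½·3·6² = 12 m; v ends 11 m/s.
6–8 s: v starts 11 m/s; Δx = 11·2 + ½·-3·2² = 16 m; v ends 5 m/s.
8–12 s: v starts 5 m/s; Δx = 5·4 + ½·3·4² = 44 m; v ends 17 m/s.
12–16 s: v starts 17 m/s; Δx = 17·4 + ½·-9·4² = -4 m; v ends -19 m/s.
x(16) = -5 + Σ Δx = 63 m.

63 m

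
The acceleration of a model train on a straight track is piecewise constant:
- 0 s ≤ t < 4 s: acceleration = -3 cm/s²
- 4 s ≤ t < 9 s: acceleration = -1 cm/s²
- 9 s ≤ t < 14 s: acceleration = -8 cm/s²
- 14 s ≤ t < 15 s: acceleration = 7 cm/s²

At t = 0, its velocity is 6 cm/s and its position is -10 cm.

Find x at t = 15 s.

-255 cm

On each constant-a segment, Δv = aΔt and Δx = v₀Δt + ½aΔt²; chain segment to segment.
0–4 s: v starts 6 cm/s; Δx = 6·4 + ½·-3·4² = 0 cm; v ends -6 cm/s.
4–9 s: v starts -6 cm/s; Δx = -6·5 + ½·-1·5² = -42.5 cm; v ends -11 cm/s.
9–14 s: v starts -11 cm/s; Δx = -11·5 + ½·-8·5² = -155 cm; v ends -51 cm/s.
14–15 s: v starts -51 cm/s; Δx = -51·1 + ½·7·1² = -47.5 cm; v ends -44 cm/s.
x(15) = -10 + Σ Δx = -255 cm.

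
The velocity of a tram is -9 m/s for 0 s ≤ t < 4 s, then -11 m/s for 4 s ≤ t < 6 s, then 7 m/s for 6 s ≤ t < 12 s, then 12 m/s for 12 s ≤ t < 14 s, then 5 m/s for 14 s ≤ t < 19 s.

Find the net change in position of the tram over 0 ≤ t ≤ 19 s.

Net displacement equals the area under the velocity-time graph (areas below the axis count negative).
0–4 s: -9 × 4 = -36 m
4–6 s: -11 × 2 = -22 m
6–12 s: 7 × 6 = 42 m
12–14 s: 12 × 2 = 24 m
14–19 s: 5 × 5 = 25 m
Net displacement = 33 m

33 m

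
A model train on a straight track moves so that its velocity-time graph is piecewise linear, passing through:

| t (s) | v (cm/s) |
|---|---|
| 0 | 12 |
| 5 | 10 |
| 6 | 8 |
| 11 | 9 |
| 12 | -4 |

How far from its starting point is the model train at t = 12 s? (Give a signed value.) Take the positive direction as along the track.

109 cm

Net displacement equals the area under the velocity-time graph (areas below the axis count negative).
0–5 s: ½(12 + 10)(5) = 55 cm
5–6 s: ½(10 + 8)(1) = 9 cm
6–11 s: ½(8 + 9)(5) = 42.5 cm
11–12 s: ½(9 + -4)(1) = 2.5 cm
Net displacement = 109 cm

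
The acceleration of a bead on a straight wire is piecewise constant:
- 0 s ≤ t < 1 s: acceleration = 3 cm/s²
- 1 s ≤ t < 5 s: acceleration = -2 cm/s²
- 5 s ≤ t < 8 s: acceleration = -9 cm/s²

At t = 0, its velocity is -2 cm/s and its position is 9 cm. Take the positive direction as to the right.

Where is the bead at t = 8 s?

-65 cm

On each constant-a segment, Δv = aΔt and Δx = v₀Δt + ½aΔt²; chain segment to segment.
0–1 s: v starts -2 cm/s; Δx = -2·1 + ½·3·1² = -0.5 cm; v ends 1 cm/s.
1–5 s: v starts 1 cm/s; Δx = 1·4 + ½·-2·4² = -12 cm; v ends -7 cm/s.
5–8 s: v starts -7 cm/s; Δx = -7·3 + ½·-9·3² = -61.5 cm; v ends -34 cm/s.
x(8) = 9 + Σ Δx = -65 cm.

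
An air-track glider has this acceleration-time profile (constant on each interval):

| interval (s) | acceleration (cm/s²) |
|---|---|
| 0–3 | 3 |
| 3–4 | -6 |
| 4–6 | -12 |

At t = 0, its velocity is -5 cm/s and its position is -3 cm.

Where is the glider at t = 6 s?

-31.5 cm

On each constant-a segment, Δv = aΔt and Δx = v₀Δt + ½aΔt²; chain segment to segment.
0–3 s: v starts -5 cm/s; Δx = -5·3 + ½·3·3² = -1.5 cm; v ends 4 cm/s.
3–4 s: v starts 4 cm/s; Δx = 4·1 + ½·-6·1² = 1 cm; v ends -2 cm/s.
4–6 s: v starts -2 cm/s; Δx = -2·2 + ½·-12·2² = -28 cm; v ends -26 cm/s.
x(6) = -3 + Σ Δx = -31.5 cm.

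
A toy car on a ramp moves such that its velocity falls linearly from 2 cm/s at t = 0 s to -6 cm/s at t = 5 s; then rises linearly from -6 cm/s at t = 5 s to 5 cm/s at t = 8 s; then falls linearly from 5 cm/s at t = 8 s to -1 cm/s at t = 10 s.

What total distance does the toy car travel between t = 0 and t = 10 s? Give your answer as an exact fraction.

830/33 cm

Total distance travelled is ∫|v| dt — sum the magnitudes of each area piece.
0–5 s: v = 0 at t = 1.25 s; triangle areas 1.25 + 11.25 = 12.5 cm
5–8 s: v = 0 at t = 73/11 s; triangle areas 54/11 + 75/22 = 183/22 cm
8–10 s: v = 0 at t = 29/3 s; triangle areas 25/6 + 1/6 = 13/3 cm
Total distance = 830/33 cm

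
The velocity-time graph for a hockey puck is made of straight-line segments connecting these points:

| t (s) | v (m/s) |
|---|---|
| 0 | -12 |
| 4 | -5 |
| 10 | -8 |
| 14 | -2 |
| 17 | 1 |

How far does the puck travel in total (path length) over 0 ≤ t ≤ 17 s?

Distance (not displacement) is the total path length: add the absolute areas under v-t.
0–4 s: |½(-12 + -5)(4)| = 34 m
4–10 s: |½(-5 + -8)(6)| = 39 m
10–14 s: |½(-8 + -2)(4)| = 20 m
14–17 s: v = 0 at t = 16 s; triangle areas 2 + 0.5 = 2.5 m
Total distance = 95.5 m

95.5 m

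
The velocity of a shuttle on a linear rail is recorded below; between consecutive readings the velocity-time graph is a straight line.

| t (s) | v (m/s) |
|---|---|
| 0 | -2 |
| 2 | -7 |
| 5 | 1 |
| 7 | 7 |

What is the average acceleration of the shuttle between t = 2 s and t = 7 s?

2.8 m/s²

Average acceleration = Δv/Δt = (7 − -7)/(7 − 2) = 2.8 m/s².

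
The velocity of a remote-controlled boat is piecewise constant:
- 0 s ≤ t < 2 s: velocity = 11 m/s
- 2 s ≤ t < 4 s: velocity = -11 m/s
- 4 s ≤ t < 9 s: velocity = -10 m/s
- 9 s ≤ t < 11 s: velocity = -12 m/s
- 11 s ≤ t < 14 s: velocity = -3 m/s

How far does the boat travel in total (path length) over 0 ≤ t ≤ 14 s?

Total distance travelled is ∫|v| dt — sum the magnitudes of each area piece.
0–2 s: |11| × 2 = 22 m
2–4 s: |-11| × 2 = 22 m
4–9 s: |-10| × 5 = 50 m
9–11 s: |-12| × 2 = 24 m
11–14 s: |-3| × 3 = 9 m
Total distance = 127 m

127 m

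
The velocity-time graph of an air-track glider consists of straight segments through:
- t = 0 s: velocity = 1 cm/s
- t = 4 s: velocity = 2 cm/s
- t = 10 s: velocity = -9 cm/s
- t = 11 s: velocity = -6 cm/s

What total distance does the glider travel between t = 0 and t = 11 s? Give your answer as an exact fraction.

Total distance travelled is ∫|v| dt — sum the magnitudes of each area piece.
0–4 s: |½(1 + 2)(4)| = 6 cm
4–10 s: v = 0 at t = 56/11 s; triangle areas 12/11 + 243/11 = 255/11 cm
10–11 s: |½(-9 + -6)(1)| = 7.5 cm
Total distance = 807/22 cm

807/22 cm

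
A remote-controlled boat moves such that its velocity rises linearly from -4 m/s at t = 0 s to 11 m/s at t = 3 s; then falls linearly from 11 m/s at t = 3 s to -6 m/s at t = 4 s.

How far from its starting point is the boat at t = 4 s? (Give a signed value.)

Net displacement equals the area under the velocity-time graph (areas below the axis count negative).
0–3 s: ½(-4 + 11)(3) = 10.5 m
3–4 s: ½(11 + -6)(1) = 2.5 m
Net displacement = 13 m

13 m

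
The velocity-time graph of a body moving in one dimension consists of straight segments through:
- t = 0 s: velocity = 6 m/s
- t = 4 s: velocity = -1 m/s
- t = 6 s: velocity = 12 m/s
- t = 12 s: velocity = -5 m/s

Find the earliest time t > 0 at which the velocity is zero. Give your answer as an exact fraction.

v changes sign on 0–4 s (from 6 to -1); the graph is linear there, so v = 0 at t = 0 + (-6)·(4 − 0)/(-1 − 6) = 24/7 s.

t = 24/7 s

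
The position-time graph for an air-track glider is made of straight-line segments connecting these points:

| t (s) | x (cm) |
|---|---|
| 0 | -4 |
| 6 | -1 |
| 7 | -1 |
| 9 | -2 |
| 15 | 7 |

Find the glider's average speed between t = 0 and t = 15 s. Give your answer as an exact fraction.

13/15 cm/s

Average speed = (total path length)/(elapsed time); on a piecewise-linear x-t graph the path length is Σ|Δx|.
0–6 s: |Δx| = |-1 − -4| = 3 cm
6–7 s: |Δx| = |-1 − -1| = 0 cm
7–9 s: |Δx| = |-2 − -1| = 1 cm
9–15 s: |Δx| = |7 − -2| = 9 cm
Total path = 13 cm; average speed = 13/15 = 13/15 cm/s.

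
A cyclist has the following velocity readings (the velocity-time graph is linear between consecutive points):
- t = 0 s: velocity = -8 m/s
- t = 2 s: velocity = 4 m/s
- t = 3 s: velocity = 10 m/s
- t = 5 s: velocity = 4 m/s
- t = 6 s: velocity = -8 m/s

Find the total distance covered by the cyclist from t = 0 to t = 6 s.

Distance (not displacement) is the total path length: add the absolute areas under v-t.
0–2 s: v = 0 at t = 4/3 s; triangle areas 16/3 + 4/3 = 20/3 m
2–3 s: |½(4 + 10)(1)| = 7 m
3–5 s: |½(10 + 4)(2)| = 14 m
5–6 s: v = 0 at t = 16/3 s; triangle areas 2/3 + 8/3 = 10/3 m
Total distance = 31 m

31 m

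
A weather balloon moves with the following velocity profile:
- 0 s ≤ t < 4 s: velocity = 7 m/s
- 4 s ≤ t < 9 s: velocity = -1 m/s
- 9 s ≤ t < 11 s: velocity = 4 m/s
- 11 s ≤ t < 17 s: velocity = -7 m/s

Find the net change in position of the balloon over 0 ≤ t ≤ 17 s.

Net displacement equals the area under the velocity-time graph (areas below the axis count negative).
0–4 s: 7 × 4 = 28 m
4–9 s: -1 × 5 = -5 m
9–11 s: 4 × 2 = 8 m
11–17 s: -7 × 6 = -42 m
Net displacement = -11 m

-11 m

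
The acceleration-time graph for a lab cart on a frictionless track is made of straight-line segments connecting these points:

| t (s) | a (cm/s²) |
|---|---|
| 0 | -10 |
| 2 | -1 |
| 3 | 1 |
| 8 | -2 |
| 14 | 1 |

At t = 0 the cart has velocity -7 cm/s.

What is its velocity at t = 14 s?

Δv equals the area under the a-t graph; then v = v₀ + Δv.
0–2 s: ½(-10 + -1)(2) = -11 cm/s
2–3 s: ½(-1 + 1)(1) = 0 cm/s
3–8 s: ½(1 + -2)(5) = -2.5 cm/s
8–14 s: ½(-2 + 1)(6) = -3 cm/s
Δv = -16.5 cm/s, so v(14) = -7 + (-16.5) = -23.5 cm/s.

-23.5 cm/s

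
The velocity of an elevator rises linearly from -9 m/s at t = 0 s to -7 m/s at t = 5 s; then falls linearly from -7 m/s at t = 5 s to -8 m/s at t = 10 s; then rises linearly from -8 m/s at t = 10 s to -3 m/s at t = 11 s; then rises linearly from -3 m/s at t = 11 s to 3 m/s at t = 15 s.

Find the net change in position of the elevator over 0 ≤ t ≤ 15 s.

-83 m

Net displacement equals the area under the velocity-time graph (areas below the axis count negative).
0–5 s: ½(-9 + -7)(5) = -40 m
5–10 s: ½(-7 + -8)(5) = -37.5 m
10–11 s: ½(-8 + -3)(1) = -5.5 m
11–15 s: ½(-3 + 3)(4) = 0 m
Net displacement = -83 m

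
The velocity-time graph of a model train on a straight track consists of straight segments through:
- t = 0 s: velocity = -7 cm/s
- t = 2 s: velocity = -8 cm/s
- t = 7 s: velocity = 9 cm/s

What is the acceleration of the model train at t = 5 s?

3.4 cm/s²

Acceleration is the slope of the v-t graph on 2–7 s: (9 − -8)/(7 − 2) = 3.4 cm/s².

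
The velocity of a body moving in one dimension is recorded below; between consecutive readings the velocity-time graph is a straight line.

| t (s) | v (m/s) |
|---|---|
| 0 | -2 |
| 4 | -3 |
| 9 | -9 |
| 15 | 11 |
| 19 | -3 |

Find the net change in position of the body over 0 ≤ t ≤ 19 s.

Displacement is the signed area under the v-t curve.
0–4 s: ½(-2 + -3)(4) = -10 m
4–9 s: ½(-3 + -9)(5) = -30 m
9–15 s: ½(-9 + 11)(6) = 6 m
15–19 s: ½(11 + -3)(4) = 16 m
Net displacement = -18 m

-18 m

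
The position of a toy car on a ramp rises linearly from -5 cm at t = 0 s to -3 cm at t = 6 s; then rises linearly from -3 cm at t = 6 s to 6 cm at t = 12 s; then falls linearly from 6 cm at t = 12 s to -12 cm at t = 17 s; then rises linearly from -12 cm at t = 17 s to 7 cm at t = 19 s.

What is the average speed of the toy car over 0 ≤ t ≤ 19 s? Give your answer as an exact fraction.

Average speed = (total path length)/(elapsed time); on a piecewise-linear x-t graph the path length is Σ|Δx|.
0–6 s: |Δx| = |-3 − -5| = 2 cm
6–12 s: |Δx| = |6 − -3| = 9 cm
12–17 s: |Δx| = |-12 − 6| = 18 cm
17–19 s: |Δx| = |7 − -12| = 19 cm
Total path = 48 cm; average speed = 48/19 = 48/19 cm/s.

48/19 cm/s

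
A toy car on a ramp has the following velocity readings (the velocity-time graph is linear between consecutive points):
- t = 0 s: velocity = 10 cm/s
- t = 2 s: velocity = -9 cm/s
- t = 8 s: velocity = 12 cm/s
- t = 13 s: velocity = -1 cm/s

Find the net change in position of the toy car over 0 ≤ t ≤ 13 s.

37.5 cm

Net displacement equals the area under the velocity-time graph (areas below the axis count negative).
0–2 s: ½(10 + -9)(2) = 1 cm
2–8 s: ½(-9 + 12)(6) = 9 cm
8–13 s: ½(12 + -1)(5) = 27.5 cm
Net displacement = 37.5 cm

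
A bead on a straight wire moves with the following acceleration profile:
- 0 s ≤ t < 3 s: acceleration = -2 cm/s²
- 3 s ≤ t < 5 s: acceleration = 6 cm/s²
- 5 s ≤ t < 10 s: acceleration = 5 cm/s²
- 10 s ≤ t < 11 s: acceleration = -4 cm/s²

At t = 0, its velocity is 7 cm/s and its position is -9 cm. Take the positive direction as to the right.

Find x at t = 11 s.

On each constant-a segment, Δv = aΔt and Δx = v₀Δt + ½aΔt²; chain segment to segment.
0–3 s: v starts 7 cm/s; Δx = 7·3 + ½·-2·3² = 12 cm; v ends 1 cm/s.
3–5 s: v starts 1 cm/s; Δx = 1·2 + ½·6·2² = 14 cm; v ends 13 cm/s.
5–10 s: v starts 13 cm/s; Δx = 13·5 + ½·5·5² = 127.5 cm; v ends 38 cm/s.
10–11 s: v starts 38 cm/s; Δx = 38·1 + ½·-4·1² = 36 cm; v ends 34 cm/s.
x(11) = -9 + Σ Δx = 180.5 cm.

180.5 cm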